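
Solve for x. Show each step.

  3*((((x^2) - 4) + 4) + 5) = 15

Step 1. [3*((((x^2) - 4) + 4) + 5) = 15] leading coefficient 3: divide by 3, so div: (((x^2) - 4) + 4) + 5 = 5.
Step 2. [(((x^2) - 4) + 4) + 5 = 5] 5 comes off first (subtract 5). So sub: ((x^2) - 4) + 4 = 0.
Step 3. [((x^2) - 4) + 4 = 0] peel the +4: subtract 4 from each side, so sub: (x^2) - 4 = -4.
Step 4. [(x^2) - 4 = -4] 4 comes off first (add 4), so sub: x^2 = 0.
Step 5. [x^2 = 0] LHS squared, RHS 0 ≥ 0: apply √ (±). So sqrt: x = 0.

Answer: x ∈ {0}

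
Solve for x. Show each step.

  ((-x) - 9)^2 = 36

Step 1. [((-x) - 9)^2 = 36] LHS squared, RHS 36 ≥ 0: apply √ (±) ⇒ sqrt: (-x) - 9 = 6 or -6.
Step 2. [(-x) - 9 = 6 or -6] peel the -9: add 9 from each side ⇒ sub: -x = 15 or 3.
Step 3. [-x = 15 or 3] LHS negated; negate both sides, so neg: x = -15 or -3.

Answer: x ∈ {-15, -3}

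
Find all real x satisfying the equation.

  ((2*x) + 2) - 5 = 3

Step 1. [((2*x) + 2) - 5 = 3] 5 comes off first (add 5) ⇒ sub: (2*x) + 2 = 8.
Step 2. [(2*x) + 2 = 8] 2 comes off first (subtract 2). So sub: 2*x = 6.
Step 3. [2*x = 6] 2 out front; divide by 2, so div: x = 3.

Answer: x ∈ {3}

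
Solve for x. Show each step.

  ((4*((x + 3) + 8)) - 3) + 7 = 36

Step 1. [((4*((x + 3) + 8)) - 3) + 7 = 36] the outer +7 inverts by subtracting 7 ⇒ sub: (4*((x + 3) + 8)) - 3 = 29.
Step 2. [(4*((x + 3) + 8)) - 3 = 29] peel the -3: add 3 from each side ⇒ sub: 4*((x + 3) + 8) = 32.
Step 3. [4*((x + 3) + 8) = 32] 4·(inner) — divide through by 4, so div: (x + 3) + 8 = 8.
Step 4. [(x + 3) + 8 = 8] subtract 8: x sits inside (… + 8). So sub: x + 3 = 0.
Step 5. [x + 3 = 0] subtract 3: x sits inside (… + 3). So sub: x = -3.

Answer: x ∈ {-3}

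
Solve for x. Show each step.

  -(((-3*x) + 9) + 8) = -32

Step 1. [-(((-3*x) + 9) + 8) = -32] flip signs both sides, so neg: ((-3*x) + 9) + 8 = 32.
Step 2. [((-3*x) + 9) + 8 = 32] 8 comes off first (subtract 8) ⇒ sub: (-3*x) + 9 = 24.
Step 3. [(-3*x) + 9 = 24] -3 | LHS and -3 | 24: pull -3 out. So factor: x - 3 = -8.
Step 4. [x - 3 = -8] -3 is outermost — add 3 both sides ⇒ sub: x = -5.

Answer: x ∈ {-5}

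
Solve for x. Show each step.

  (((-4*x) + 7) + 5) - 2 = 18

Step 1. [(((-4*x) + 7) + 5) - 2 = 18] add 2: x sits inside (… - 2) ⇒ sub: ((-4*x) + 7) + 5 = 20.
Step 2. [((-4*x) + 7) + 5 = 20] subtract 5: x sits inside (… + 5). So sub: (-4*x) + 7 = 15.
Step 3. [(-4*x) + 7 = 15] +7 is outermost — subtract 7 both sides ⇒ sub: -4*x = 8.
Step 4. [-4*x = 8] -4 out front; divide by -4. So div: x = -2.

Answer: x ∈ {-2}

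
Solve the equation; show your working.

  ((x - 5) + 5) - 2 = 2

Step 1. [((x - 5) + 5) - 2 = 2] the outer -2 inverts by adding 2, so sub: (x - 5) + 5 = 4.
Step 2. [(x - 5) + 5 = 4] 5 comes off first (subtract 5). So sub: x - 5 = -1.
Step 3. [x - 5 = -1] peel the -5: add 5 from each side ⇒ sub: x = 4.

Answer: x ∈ {4}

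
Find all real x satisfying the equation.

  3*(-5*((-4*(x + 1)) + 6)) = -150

Step 1. [3*(-5*((-4*(x + 1)) + 6)) = -150] LHS = 3·(…); ÷3 both sides, so div: -5*((-4*(x + 1)) + 6) = -50.
Step 2. [-5*((-4*(x + 1)) + 6) = -50] divide by the outer -5 ⇒ div: (-4*(x + 1)) + 6 = 10.
Step 3. [(-4*(x + 1)) + 6 = 10] 6 comes off first (subtract 6), so sub: -4*(x + 1) = 4.
Step 4. [-4*(x + 1) = 4] -4 out front; divide by -4 ⇒ div: x + 1 = -1.
Step 5. [x + 1 = -1] +1 is outermost — subtract 1 both sides. So sub: x = -2.

Answer: x ∈ {-2}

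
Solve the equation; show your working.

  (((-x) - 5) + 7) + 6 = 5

Step 1. [(((-x) - 5) + 7) + 6 = 5] 6 comes off first (subtract 6), so sub: ((-x) - 5) + 7 = -1.
Step 2. [((-x) - 5) + 7 = -1] subtract 7: x sits inside (… + 7), so sub: (-x) - 5 = -8.
Step 3. [(-x) - 5 = -8] 5 comes off first (add 5) ⇒ sub: -x = -3.
Step 4. [-x = -3] leading − — multiply by −1, so neg: x = 3.

Answer: x ∈ {3}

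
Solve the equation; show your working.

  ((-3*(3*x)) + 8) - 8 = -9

Step 1. [((-3*(3*x)) + 8) - 8 = -9] add 8: x sits inside (… - 8). So sub: (-3*(3*x)) + 8 = -1.
Step 2. [(-3*(3*x)) + 8 = -1] the outer +8 inverts by subtracting 8 ⇒ sub: -3*(3*x) = -9.
Step 3. [-3*(3*x) = -9] leading coefficient -3: divide by -3. So div: 3*x = 3.
Step 4. [3*x = 3] leading coefficient 3: divide by 3 ⇒ div: x = 1.

Answer: x ∈ {1}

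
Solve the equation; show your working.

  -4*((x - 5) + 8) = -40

Step 1. [-4*((x - 5) + 8) = -40] -4 out front; divide by -4. So div: (x - 5) + 8 = 10.
Step 2. [(x - 5) + 8 = 10] peel the +8: subtract 8 from each side. So sub: x - 5 = 2.
Step 3. [x - 5 = 2] the outer -5 inverts by adding 5. So sub: x = 7.

Answer: x ∈ {7}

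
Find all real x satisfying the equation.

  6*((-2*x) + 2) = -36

Step 1. [6*((-2*x) + 2) = -36] 6·(inner) — divide through by 6. So div: (-2*x) + 2 = -6.
Step 2. [(-2*x) + 2 = -6] subtract 2: x sits inside (… + 2). So sub: -2*x = -8.
Step 3. [-2*x = -8] divide by the outer -2 ⇒ div: x = 4.

Answer: x ∈ {4}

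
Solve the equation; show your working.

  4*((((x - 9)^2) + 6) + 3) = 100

Step 1. [4*((((x - 9)^2) + 6) + 3) = 100] divide by the outer 4. So div: (((x - 9)^2) + 6) + 3 = 25.
Step 2. [(((x - 9)^2) + 6) + 3 = 25] peel the +3: subtract 3 from each side. So sub: ((x - 9)^2) + 6 = 22.
Step 3. [((x - 9)^2) + 6 = 22] the outer +6 inverts by subtracting 6. So sub: (x - 9)^2 = 16.
Step 4. [(x - 9)^2 = 16] LHS squared, RHS 16 ≥ 0: apply √ (±) ⇒ sqrt: x - 9 = 4 or -4.
Step 5. [x - 9 = 4 or -4] 9 comes off first (add 9). So sub: x = 13 or 5.

Answer: x ∈ {5, 13}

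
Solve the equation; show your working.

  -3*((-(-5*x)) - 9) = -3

Step 1. [-3*((-(-5*x)) - 9) = -3] -3 out front; divide by -3. So div: (-(-5*x)) - 9 = 1.
Step 2. [(-(-5*x)) - 9 = 1] add 9: x sits inside (… - 9), so sub: -(-5*x) = 10.
Step 3. [-(-5*x) = 10] leading − — multiply by −1, so neg: -5*x = -10.
Step 4. [-5*x = -10] -5 out front; divide by -5, so div: x = 2.

Answer: x ∈ {2}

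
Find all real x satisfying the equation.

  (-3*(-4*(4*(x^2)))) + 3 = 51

Step 1. [(-3*(-4*(4*(x^2)))) + 3 = 51] common factor -3 (LHS and 51) — divide through, so factor: (-4*(4*(x^2))) - 1 = -17.
Step 2. [(-4*(4*(x^2))) - 1 = -17] add 1: x sits inside (… - 1). So sub: -4*(4*(x^2)) = -16.
Step 3. [-4*(4*(x^2)) = -16] leading coefficient -4: divide by -4, so div: 4*(x^2) = 4.
Step 4. [4*(x^2) = 4] 4 out front; divide by 4. So div: x^2 = 1.
Step 5. [x^2 = 1] √ both sides: 1 ≥ 0 gives two branches ⇒ sqrt: x = 1 or -1.

Answer: x ∈ {-1, 1}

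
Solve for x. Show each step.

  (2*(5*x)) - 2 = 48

Step 1. [(2*(5*x)) - 2 = 48] 2 divides every term; factor it out. So factor: (5*x) - 1 = 24.
Step 2. [(5*x) - 1 = 24] 1 comes off first (add 1). So sub: 5*x = 25.
Step 3. [5*x = 25] 5·(inner) — divide through by 5, so div: x = 5.

Answer: x ∈ {5}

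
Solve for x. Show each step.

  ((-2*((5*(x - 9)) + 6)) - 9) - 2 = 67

Step 1. [((-2*((5*(x - 9)) + 6)) - 9) - 2 = 67] add 2: x sits inside (… - 2). So sub: (-2*((5*(x - 9)) + 6)) - 9 = 69.
Step 2. [(-2*((5*(x - 9)) + 6)) - 9 = 69] the outer -9 inverts by adding 9. So sub: -2*((5*(x - 9)) + 6) = 78.
Step 3. [-2*((5*(x - 9)) + 6) = 78] leading coefficient -2: divide by -2, so div: (5*(x - 9)) + 6 = -39.
Step 4. [(5*(x - 9)) + 6 = -39] subtract 6: x sits inside (… + 6), so sub: 5*(x - 9) = -45.
Step 5. [5*(x - 9) = -45] 5·(inner) — divide through by 5, so div: x - 9 = -9.
Step 6. [x - 9 = -9] the outer -9 inverts by adding 9, so sub: x = 0.

Answer: x ∈ {0}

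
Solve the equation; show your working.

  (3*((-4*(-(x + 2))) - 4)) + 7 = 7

Step 1. [(3*((-4*(-(x + 2))) - 4)) + 7 = 7] +7 is outermost — subtract 7 both sides, so sub: 3*((-4*(-(x + 2))) - 4) = 0.
Step 2. [3*((-4*(-(x + 2))) - 4) = 0] divide by the outer 3 ⇒ div: (-4*(-(x + 2))) - 4 = 0.
Step 3. [(-4*(-(x + 2))) - 4 = 0] 4 comes off first (add 4) ⇒ sub: -4*(-(x + 2)) = 4.
Step 4. [-4*(-(x + 2)) = 4] leading coefficient -4: divide by -4. So div: -(x + 2) = -1.
Step 5. [-(x + 2) = -1] flip signs both sides. So neg: x + 2 = 1.
Step 6. [x + 2 = 1] +2 is outermost — subtract 2 both sides. So sub: x = -1.

Answer: x ∈ {-1}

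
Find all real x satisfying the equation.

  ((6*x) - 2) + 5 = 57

Step 1. [((6*x) - 2) + 5 = 57] peel the +5: subtract 5 from each side, so sub: (6*x) - 2 = 52.
Step 2. [(6*x) - 2 = 52] -2 is outermost — add 2 both sides ⇒ sub: 6*x = 54.
Step 3. [6*x = 54] 6·(inner) — divide through by 6. So div: x = 9.

Answer: x ∈ {9}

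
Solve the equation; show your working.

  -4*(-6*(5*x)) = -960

Step 1. [-4*(-6*(5*x)) = -960] LHS = -4·(…); ÷-4 both sides. So div: -6*(5*x) = 240.
Step 2. [-6*(5*x) = 240] -6·(inner) — divide through by -6 ⇒ div: 5*x = -40.
Step 3. [5*x = -40] leading coefficient 5: divide by 5, so div: x = -8.

Answer: x ∈ {-8}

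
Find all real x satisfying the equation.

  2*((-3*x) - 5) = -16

Step 1. [2*((-3*x) - 5) = -16] LHS = 2·(…); ÷2 both sides, so div: (-3*x) - 5 = -8.
Step 2. [(-3*x) - 5 = -8] add 5: x sits inside (… - 5) ⇒ sub: -3*x = -3.
Step 3. [-3*x = -3] LHS = -3·(…); ÷-3 both sides. So div: x = 1.

Answer: x ∈ {1}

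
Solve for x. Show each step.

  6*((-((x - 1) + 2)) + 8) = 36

Step 1. [6*((-((x - 1) + 2)) + 8) = 36] 6 out front; divide by 6. So div: (-((x - 1) + 2)) + 8 = 6.
Step 2. [(-((x - 1) + 2)) + 8 = 6] 8 comes off first (subtract 8), so sub: -((x - 1) + 2) = -2.
Step 3. [-((x - 1) + 2) = -2] flip signs both sides, so neg: (x - 1) + 2 = 2.
Step 4. [(x - 1) + 2 = 2] peel the +2: subtract 2 from each side ⇒ sub: x - 1 = 0.
Step 5. [x - 1 = 0] the outer -1 inverts by adding 1 ⇒ sub: x = 1.

Answer: x ∈ {1}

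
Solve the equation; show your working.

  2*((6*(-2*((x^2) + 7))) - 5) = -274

Step 1. [2*((6*(-2*((x^2) + 7))) - 5) = -274] divide by the outer 2, so div: (6*(-2*((x^2) + 7))) - 5 = -137.
Step 2. [(6*(-2*((x^2) + 7))) - 5 = -137] add 5: x sits inside (… - 5), so sub: 6*(-2*((x^2) + 7)) = -132.
Step 3. [6*(-2*((x^2) + 7)) = -132] 6 out front; divide by 6. So div: -2*((x^2) + 7) = -22.
Step 4. [-2*((x^2) + 7) = -22] LHS = -2·(…); ÷-2 both sides ⇒ div: (x^2) + 7 = 11.
Step 5. [(x^2) + 7 = 11] 7 comes off first (subtract 7). So sub: x^2 = 4.
Step 6. [x^2 = 4] √ both sides: 4 ≥ 0 gives two branches ⇒ sqrt: x = 2 or -2.

Answer: x ∈ {-2, 2}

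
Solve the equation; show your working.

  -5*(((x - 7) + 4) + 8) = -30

Step 1. [-5*(((x - 7) + 4) + 8) = -30] LHS = -5·(…); ÷-5 both sides. So div: ((x - 7) + 4) + 8 = 6.
Step 2. [((x - 7) + 4) + 8 = 6] +8 is outermost — subtract 8 both sides. So sub: (x - 7) + 4 = -2.
Step 3. [(x - 7) + 4 = -2] peel the +4: subtract 4 from each side, so sub: x - 7 = -6.
Step 4. [x - 7 = -6] add 7: x sits inside (… - 7). So sub: x = 1.

Answer: x ∈ {1}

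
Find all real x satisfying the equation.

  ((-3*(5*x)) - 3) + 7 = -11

Step 1. [((-3*(5*x)) - 3) + 7 = -11] the outer +7 inverts by subtracting 7, so sub: (-3*(5*x)) - 3 = -18.
Step 2. [(-3*(5*x)) - 3 = -18] 3 comes off first (add 3) ⇒ sub: -3*(5*x) = -15.
Step 3. [-3*(5*x) = -15] -3 out front; divide by -3 ⇒ div: 5*x = 5.
Step 4. [5*x = 5] divide by the outer 5 ⇒ div: x = 1.

Answer: x ∈ {1}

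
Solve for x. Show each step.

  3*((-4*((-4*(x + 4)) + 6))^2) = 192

Step 1. [3*((-4*((-4*(x + 4)) + 6))^2) = 192] 3·(inner) — divide through by 3. So div: (-4*((-4*(x + 4)) + 6))^2 = 64.
Step 2. [(-4*((-4*(x + 4)) + 6))^2 = 64] LHS squared, RHS 64 ≥ 0: apply √ (±), so sqrt: -4*((-4*(x + 4)) + 6) = 8 or -8.
Step 3. [-4*((-4*(x + 4)) + 6) = 8 or -8] leading coefficient -4: divide by -4. So div: (-4*(x + 4)) + 6 = -2 or 2.
Step 4. [(-4*(x + 4)) + 6 = -2 or 2] +6 is outermost — subtract 6 both sides ⇒ sub: -4*(x + 4) = -8 or -4.
Step 5. [-4*(x + 4) = -8 or -4] -4·(inner) — divide through by -4 ⇒ div: x + 4 = 2 or 1.
Step 6. [x + 4 = 2 or 1] subtract 4: x sits inside (… + 4) ⇒ sub: x = -2 or -3.

Answer: x ∈ {-3, -2}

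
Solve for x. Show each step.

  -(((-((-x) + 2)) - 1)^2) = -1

Step 1. [-(((-((-x) + 2)) - 1)^2) = -1] flip signs both sides ⇒ neg: ((-((-x) + 2)) - 1)^2 = 1.
Step 2. [((-((-x) + 2)) - 1)^2 = 1] LHS squared, RHS 1 ≥ 0: apply √ (±), so sqrt: (-((-x) + 2)) - 1 = 1 or -1.
Step 3. [(-((-x) + 2)) - 1 = 1 or -1] -1 is outermost — add 1 both sides. So sub: -((-x) + 2) = 2 or 0.
Step 4. [-((-x) + 2) = 2 or 0] flip signs both sides ⇒ neg: (-x) + 2 = -2 or 0.
Step 5. [(-x) + 2 = -2 or 0] subtract 2: x sits inside (… + 2), so sub: -x = -4 or -2.
Step 6. [-x = -4 or -2] LHS negated; negate both sides, so neg: x = 4 or 2.

Answer: x ∈ {2, 4}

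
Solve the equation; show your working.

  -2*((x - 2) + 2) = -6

Step 1. [-2*((x - 2) + 2) = -6] -2·(inner) — divide through by -2, so div: (x - 2) + 2 = 3.
Step 2. [(x - 2) + 2 = 3] 2 comes off first (subtract 2), so sub: x - 2 = 1.
Step 3. [x - 2 = 1] the outer -2 inverts by adding 2 ⇒ sub: x = 3.

Answer: x ∈ {3}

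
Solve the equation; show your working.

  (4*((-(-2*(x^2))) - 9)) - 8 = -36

Step 1. [(4*((-(-2*(x^2))) - 9)) - 8 = -36] -8 is outermost — add 8 both sides ⇒ sub: 4*((-(-2*(x^2))) - 9) = -28.
Step 2. [4*((-(-2*(x^2))) - 9) = -28] leading coefficient 4: divide by 4 ⇒ div: (-(-2*(x^2))) - 9 = -7.
Step 3. [(-(-2*(x^2))) - 9 = -7] add 9: x sits inside (… - 9). So sub: -(-2*(x^2)) = 2.
Step 4. [-(-2*(x^2)) = 2] flip signs both sides ⇒ neg: -2*(x^2) = -2.
Step 5. [-2*(x^2) = -2] -2 out front; divide by -2 ⇒ div: x^2 = 1.
Step 6. [x^2 = 1] √ both sides: 1 ≥ 0 gives two branches ⇒ sqrt: x = 1 or -1.

Answer: x ∈ {-1, 1}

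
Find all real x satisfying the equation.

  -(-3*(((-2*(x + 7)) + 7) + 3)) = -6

Step 1. [-(-3*(((-2*(x + 7)) + 7) + 3)) = -6] flip signs both sides. So neg: -3*(((-2*(x + 7)) + 7) + 3) = 6.
Step 2. [-3*(((-2*(x + 7)) + 7) + 3) = 6] divide by the outer -3 ⇒ div: ((-2*(x + 7)) + 7) + 3 = -2.
Step 3. [((-2*(x + 7)) + 7) + 3 = -2] subtract 3: x sits inside (… + 3). So sub: (-2*(x + 7)) + 7 = -5.
Step 4. [(-2*(x + 7)) + 7 = -5] subtract 7: x sits inside (… + 7) ⇒ sub: -2*(x + 7) = -12.
Step 5. [-2*(x + 7) = -12] leading coefficient -2: divide by -2, so div: x + 7 = 6.
Step 6. [x + 7 = 6] peel the +7: subtract 7 from each side ⇒ sub: x = -1.

Answer: x ∈ {-1}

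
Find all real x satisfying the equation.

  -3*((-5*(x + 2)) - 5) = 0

Step 1. [-3*((-5*(x + 2)) - 5) = 0] divide by the outer -3 ⇒ div: (-5*(x + 2)) - 5 = 0.
Step 2. [(-5*(x + 2)) - 5 = 0] add 5: x sits inside (… - 5). So sub: -5*(x + 2) = 5.
Step 3. [-5*(x + 2) = 5] divide by the outer -5, so div: x + 2 = -1.
Step 4. [x + 2 = -1] +2 is outermost — subtract 2 both sides, so sub: x = -3.

Answer: x ∈ {-3}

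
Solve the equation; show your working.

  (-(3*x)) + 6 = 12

Step 1. [(-(3*x)) + 6 = 12] subtract 6: x sits inside (… + 6), so sub: -(3*x) = 6.
Step 2. [-(3*x) = 6] flip signs both sides ⇒ neg: 3*x = -6.
Step 3. [3*x = -6] leading coefficient 3: divide by 3. So div: x = -2.

Answer: x ∈ {-2}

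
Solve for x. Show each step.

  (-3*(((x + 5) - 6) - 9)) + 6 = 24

Step 1. [(-3*(((x + 5) - 6) - 9)) + 6 = 24] the outer +6 inverts by subtracting 6 ⇒ sub: -3*(((x + 5) - 6) - 9) = 18.
Step 2. [-3*(((x + 5) - 6) - 9) = 18] leading coefficient -3: divide by -3, so div: ((x + 5) - 6) - 9 = -6.
Step 3. [((x + 5) - 6) - 9 = -6] the outer -9 inverts by adding 9 ⇒ sub: (x + 5) - 6 = 3.
Step 4. [(x + 5) - 6 = 3] 6 comes off first (add 6). So sub: x + 5 = 9.
Step 5. [x + 5 = 9] peel the +5: subtract 5 from each side. So sub: x = 4.

Answer: x ∈ {4}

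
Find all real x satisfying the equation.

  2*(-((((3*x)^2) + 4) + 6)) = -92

Step 1. [2*(-((((3*x)^2) + 4) + 6)) = -92] 2·(inner) — divide through by 2. So div: -((((3*x)^2) + 4) + 6) = -46.
Step 2. [-((((3*x)^2) + 4) + 6) = -46] leading − — multiply by −1 ⇒ neg: (((3*x)^2) + 4) + 6 = 46.
Step 3. [(((3*x)^2) + 4) + 6 = 46] subtract 6: x sits inside (… + 6) ⇒ sub: ((3*x)^2) + 4 = 40.
Step 4. [((3*x)^2) + 4 = 40] peel the +4: subtract 4 from each side ⇒ sub: (3*x)^2 = 36.
Step 5. [(3*x)^2 = 36] LHS squared, RHS 36 ≥ 0: apply √ (±), so sqrt: 3*x = 6 or -6.
Step 6. [3*x = 6 or -6] 3 out front; divide by 3. So div: x = 2 or -2.

Answer: x ∈ {-2, 2}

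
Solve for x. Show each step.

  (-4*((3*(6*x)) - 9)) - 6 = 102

Step 1. [(-4*((3*(6*x)) - 9)) - 6 = 102] add 6: x sits inside (… - 6). So sub: -4*((3*(6*x)) - 9) = 108.
Step 2. [-4*((3*(6*x)) - 9) = 108] divide by the outer -4. So div: (3*(6*x)) - 9 = -27.
Step 3. [(3*(6*x)) - 9 = -27] peel the -9: add 9 from each side, so sub: 3*(6*x) = -18.
Step 4. [3*(6*x) = -18] leading coefficient 3: divide by 3, so div: 6*x = -6.
Step 5. [6*x = -6] 6 out front; divide by 6 ⇒ div: x = -1.

Answer: x ∈ {-1}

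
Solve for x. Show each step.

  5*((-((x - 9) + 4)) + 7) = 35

Step 1. [5*((-((x - 9) + 4)) + 7) = 35] 5·(inner) — divide through by 5 ⇒ div: (-((x - 9) + 4)) + 7 = 7.
Step 2. [(-((x - 9) + 4)) + 7 = 7] the outer +7 inverts by subtracting 7. So sub: -((x - 9) + 4) = 0.
Step 3. [-((x - 9) + 4) = 0] flip signs both sides. So neg: (x - 9) + 4 = 0.
Step 4. [(x - 9) + 4 = 0] the outer +4 inverts by subtracting 4, so sub: x - 9 = -4.
Step 5. [x - 9 = -4] 9 comes off first (add 9), so sub: x = 5.

Answer: x ∈ {5}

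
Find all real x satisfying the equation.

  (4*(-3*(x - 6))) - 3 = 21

Step 1. [(4*(-3*(x - 6))) - 3 = 21] 3 comes off first (add 3). So sub: 4*(-3*(x - 6)) = 24.
Step 2. [4*(-3*(x - 6)) = 24] leading coefficient 4: divide by 4 ⇒ div: -3*(x - 6) = 6.
Step 3. [-3*(x - 6) = 6] divide by the outer -3. So div: x - 6 = -2.
Step 4. [x - 6 = -2] the outer -6 inverts by adding 6. So sub: x = 4.

Answer: x ∈ {4}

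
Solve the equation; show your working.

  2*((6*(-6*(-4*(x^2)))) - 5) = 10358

Step 1. [2*((6*(-6*(-4*(x^2)))) - 5) = 10358] leading coefficient 2: divide by 2 ⇒ div: (6*(-6*(-4*(x^2)))) - 5 = 5179.
Step 2. [(6*(-6*(-4*(x^2)))) - 5 = 5179] peel the -5: add 5 from each side, so sub: 6*(-6*(-4*(x^2))) = 5184.
Step 3. [6*(-6*(-4*(x^2))) = 5184] 6 out front; divide by 6 ⇒ div: -6*(-4*(x^2)) = 864.
Step 4. [-6*(-4*(x^2)) = 864] -6·(inner) — divide through by -6 ⇒ div: -4*(x^2) = -144.
Step 5. [-4*(x^2) = -144] leading coefficient -4: divide by -4. So div: x^2 = 36.
Step 6. [x^2 = 36] 36 ≥ 0, LHS is (·)² — take ±√. So sqrt: x = 6 or -6.

Answer: x ∈ {-6, 6}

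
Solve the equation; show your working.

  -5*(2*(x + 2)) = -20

Step 1. [-5*(2*(x + 2)) = -20] LHS = -5·(…); ÷-5 both sides ⇒ div: 2*(x + 2) = 4.
Step 2. [2*(x + 2) = 4] 2 out front; divide by 2, so div: x + 2 = 2.
Step 3. [x + 2 = 2] +2 is outermost — subtract 2 both sides. So sub: x = 0.

Answer: x ∈ {0}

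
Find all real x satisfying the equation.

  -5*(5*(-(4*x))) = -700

Step 1. [-5*(5*(-(4*x))) = -700] -5 out front; divide by -5, so div: 5*(-(4*x)) = 140.
Step 2. [5*(-(4*x)) = 140] leading coefficient 5: divide by 5. So div: -(4*x) = 28.
Step 3. [-(4*x) = 28] leading − — multiply by −1 ⇒ neg: 4*x = -28.
Step 4. [4*x = -28] LHS = 4·(…); ÷4 both sides ⇒ div: x = -7.

Answer: x ∈ {-7}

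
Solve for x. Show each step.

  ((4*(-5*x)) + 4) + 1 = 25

Step 1. [((4*(-5*x)) + 4) + 1 = 25] peel the +1: subtract 1 from each side ⇒ sub: (4*(-5*x)) + 4 = 24.
Step 2. [(4*(-5*x)) + 4 = 24] 4 comes off first (subtract 4) ⇒ sub: 4*(-5*x) = 20.
Step 3. [4*(-5*x) = 20] LHS = 4·(…); ÷4 both sides. So div: -5*x = 5.
Step 4. [-5*x = 5] -5·(inner) — divide through by -5, so div: x = -1.

Answer: x ∈ {-1}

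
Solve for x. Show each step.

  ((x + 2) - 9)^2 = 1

Step 1. [((x + 2) - 9)^2 = 1] LHS squared, RHS 1 ≥ 0: apply √ (±), so sqrt: (x + 2) - 9 = 1 or -1.
Step 2. [(x + 2) - 9 = 1 or -1] the outer -9 inverts by adding 9. So sub: x + 2 = 10 or 8.
Step 3. [x + 2 = 10 or 8] subtract 2: x sits inside (… + 2), so sub: x = 8 or 6.

Answer: x ∈ {6, 8}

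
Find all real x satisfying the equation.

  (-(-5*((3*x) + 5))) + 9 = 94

Step 1. [(-(-5*((3*x) + 5))) + 9 = 94] 9 comes off first (subtract 9) ⇒ sub: -(-5*((3*x) + 5)) = 85.
Step 2. [-(-5*((3*x) + 5)) = 85] leading − — multiply by −1 ⇒ neg: -5*((3*x) + 5) = -85.
Step 3. [-5*((3*x) + 5) = -85] -5·(inner) — divide through by -5 ⇒ div: (3*x) + 5 = 17.
Step 4. [(3*x) + 5 = 17] subtract 5: x sits inside (… + 5), so sub: 3*x = 12.
Step 5. [3*x = 12] 3 out front; divide by 3 ⇒ div: x = 4.

Answer: x ∈ {4}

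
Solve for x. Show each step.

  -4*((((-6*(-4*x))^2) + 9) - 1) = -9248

Step 1. [-4*((((-6*(-4*x))^2) + 9) - 1) = -9248] leading coefficient -4: divide by -4, so div: (((-6*(-4*x))^2) + 9) - 1 = 2312.
Step 2. [(((-6*(-4*x))^2) + 9) - 1 = 2312] add 1: x sits inside (… - 1). So sub: ((-6*(-4*x))^2) + 9 = 2313.
Step 3. [((-6*(-4*x))^2) + 9 = 2313] peel the +9: subtract 9 from each side. So sub: (-6*(-4*x))^2 = 2304.
Step 4. [(-6*(-4*x))^2 = 2304] √ both sides: 2304 ≥ 0 gives two branches ⇒ sqrt: -6*(-4*x) = 48 or -48.
Step 5. [-6*(-4*x) = 48 or -48] LHS = -6·(…); ÷-6 both sides. So div: -4*x = -8 or 8.
Step 6. [-4*x = -8 or 8] divide by the outer -4 ⇒ div: x = 2 or -2.

Answer: x ∈ {-2, 2}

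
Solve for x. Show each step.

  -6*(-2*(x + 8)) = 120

Step 1. [-6*(-2*(x + 8)) = 120] leading coefficient -6: divide by -6. So div: -2*(x + 8) = -20.
Step 2. [-2*(x + 8) = -20] LHS = -2·(…); ÷-2 both sides. So div: x + 8 = 10.
Step 3. [x + 8 = 10] subtract 8: x sits inside (… + 8) ⇒ sub: x = 2.

Answer: x ∈ {2}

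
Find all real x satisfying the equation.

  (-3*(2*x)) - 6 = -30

Step 1. [(-3*(2*x)) - 6 = -30] add 6: x sits inside (… - 6). So sub: -3*(2*x) = -24.
Step 2. [-3*(2*x) = -24] -3 out front; divide by -3. So div: 2*x = 8.
Step 3. [2*x = 8] LHS = 2·(…); ÷2 both sides, so div: x = 4.

Answer: x ∈ {4}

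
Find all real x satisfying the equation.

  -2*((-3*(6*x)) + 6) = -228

Step 1. [-2*((-3*(6*x)) + 6) = -228] LHS = -2·(…); ÷-2 both sides ⇒ div: (-3*(6*x)) + 6 = 114.
Step 2. [(-3*(6*x)) + 6 = 114] 6 comes off first (subtract 6) ⇒ sub: -3*(6*x) = 108.
Step 3. [-3*(6*x) = 108] LHS = -3·(…); ÷-3 both sides, so div: 6*x = -36.
Step 4. [6*x = -36] leading coefficient 6: divide by 6, so div: x = -6.

Answer: x ∈ {-6}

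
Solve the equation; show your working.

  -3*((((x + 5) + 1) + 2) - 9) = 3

Step 1. [-3*((((x + 5) + 1) + 2) - 9) = 3] -3 out front; divide by -3, so div: (((x + 5) + 1) + 2) - 9 = -1.
Step 2. [(((x + 5) + 1) + 2) - 9 = -1] -9 is outermost — add 9 both sides. So sub: ((x + 5) + 1) + 2 = 8.
Step 3. [((x + 5) + 1) + 2 = 8] peel the +2: subtract 2 from each side ⇒ sub: (x + 5) + 1 = 6.
Step 4. [(x + 5) + 1 = 6] the outer +1 inverts by subtracting 1 ⇒ sub: x + 5 = 5.
Step 5. [x + 5 = 5] 5 comes off first (subtract 5), so sub: x = 0.

Answer: x ∈ {0}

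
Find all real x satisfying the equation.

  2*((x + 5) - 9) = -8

Step 1. [2*((x + 5) - 9) = -8] leading coefficient 2: divide by 2. So div: (x + 5) - 9 = -4.
Step 2. [(x + 5) - 9 = -4] 9 comes off first (add 9), so sub: x + 5 = 5.
Step 3. [x + 5 = 5] 5 comes off first (subtract 5), so sub: x = 0.

Answer: x ∈ {0}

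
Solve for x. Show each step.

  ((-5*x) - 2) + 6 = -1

Step 1. [((-5*x) - 2) + 6 = -1] subtract 6: x sits inside (… + 6). So sub: (-5*x) - 2 = -7.
Step 2. [(-5*x) - 2 = -7] the outer -2 inverts by adding 2 ⇒ sub: -5*x = -5.
Step 3. [-5*x = -5] -5·(inner) — divide through by -5, so div: x = 1.

Answer: x ∈ {1}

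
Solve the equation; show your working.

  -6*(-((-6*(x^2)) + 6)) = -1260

Step 1. [-6*(-((-6*(x^2)) + 6)) = -1260] -6·(inner) — divide through by -6 ⇒ div: -((-6*(x^2)) + 6) = 210.
Step 2. [-((-6*(x^2)) + 6) = 210] leading − — multiply by −1, so neg: (-6*(x^2)) + 6 = -210.
Step 3. [(-6*(x^2)) + 6 = -210] peel the +6: subtract 6 from each side, so sub: -6*(x^2) = -216.
Step 4. [-6*(x^2) = -216] leading coefficient -6: divide by -6, so div: x^2 = 36.
Step 5. [x^2 = 36] 36 ≥ 0, LHS is (·)² — take ±√. So sqrt: x = 6 or -6.

Answer: x ∈ {-6, 6}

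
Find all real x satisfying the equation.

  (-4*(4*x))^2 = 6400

Step 1. [(-4*(4*x))^2 = 6400] 6400 ≥ 0, LHS is (·)² — take ±√, so sqrt: -4*(4*x) = 80 or -80.
Step 2. [-4*(4*x) = 80 or -80] -4 out front; divide by -4. So div: 4*x = -20 or 20.
Step 3. [4*x = -20 or 20] divide by the outer 4 ⇒ div: x = -5 or 5.

Answer: x ∈ {-5, 5}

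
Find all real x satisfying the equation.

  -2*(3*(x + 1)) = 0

Step 1. [-2*(3*(x + 1)) = 0] -2·(inner) — divide through by -2, so div: 3*(x + 1) = 0.
Step 2. [3*(x + 1) = 0] 3 out front; divide by 3 ⇒ div: x + 1 = 0.
Step 3. [x + 1 = 0] peel the +1: subtract 1 from each side. So sub: x = -1.

Answer: x ∈ {-1}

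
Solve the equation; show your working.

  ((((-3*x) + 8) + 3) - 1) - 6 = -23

Step 1. [((((-3*x) + 8) + 3) - 1) - 6 = -23] -6 is outermost — add 6 both sides. So sub: (((-3*x) + 8) + 3) - 1 = -17.
Step 2. [(((-3*x) + 8) + 3) - 1 = -17] the outer -1 inverts by adding 1 ⇒ sub: ((-3*x) + 8) + 3 = -16.
Step 3. [((-3*x) + 8) + 3 = -16] the outer +3 inverts by subtracting 3 ⇒ sub: (-3*x) + 8 = -19.
Step 4. [(-3*x) + 8 = -19] +8 is outermost — subtract 8 both sides. So sub: -3*x = -27.
Step 5. [-3*x = -27] -3 out front; divide by -3, so div: x = 9.

Answer: x ∈ {9}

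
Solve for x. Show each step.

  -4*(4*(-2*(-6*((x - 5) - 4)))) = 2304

Step 1. [-4*(4*(-2*(-6*((x - 5) - 4)))) = 2304] divide by the outer -4 ⇒ div: 4*(-2*(-6*((x - 5) - 4))) = -576.
Step 2. [4*(-2*(-6*((x - 5) - 4))) = -576] divide by the outer 4, so div: -2*(-6*((x - 5) - 4)) = -144.
Step 3. [-2*(-6*((x - 5) - 4)) = -144] -2 out front; divide by -2 ⇒ div: -6*((x - 5) - 4) = 72.
Step 4. [-6*((x - 5) - 4) = 72] LHS = -6·(…); ÷-6 both sides, so div: (x - 5) - 4 = -12.
Step 5. [(x - 5) - 4 = -12] the outer -4 inverts by adding 4. So sub: x - 5 = -8.
Step 6. [x - 5 = -8] the outer -5 inverts by adding 5. So sub: x = -3.

Answer: x ∈ {-3}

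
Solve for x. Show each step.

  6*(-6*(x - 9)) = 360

Step 1. [6*(-6*(x - 9)) = 360] divide by the outer 6 ⇒ div: -6*(x - 9) = 60.
Step 2. [-6*(x - 9) = 60] LHS = -6·(…); ÷-6 both sides, so div: x - 9 = -10.
Step 3. [x - 9 = -10] peel the -9: add 9 from each side. So sub: x = -1.

Answer: x ∈ {-1}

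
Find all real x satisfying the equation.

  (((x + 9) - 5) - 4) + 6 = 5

Step 1. [(((x + 9) - 5) - 4) + 6 = 5] the outer +6 inverts by subtracting 6, so sub: ((x + 9) - 5) - 4 = -1.
Step 2. [((x + 9) - 5) - 4 = -1] add 4: x sits inside (… - 4), so sub: (x + 9) - 5 = 3.
Step 3. [(x + 9) - 5 = 3] add 5: x sits inside (… - 5), so sub: x + 9 = 8.
Step 4. [x + 9 = 8] the outer +9 inverts by subtracting 9, so sub: x = -1.

Answer: x ∈ {-1}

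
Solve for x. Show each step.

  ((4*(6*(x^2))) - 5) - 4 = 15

Step 1. [((4*(6*(x^2))) - 5) - 4 = 15] add 4: x sits inside (… - 4). So sub: (4*(6*(x^2))) - 5 = 19.
Step 2. [(4*(6*(x^2))) - 5 = 19] the outer -5 inverts by adding 5 ⇒ sub: 4*(6*(x^2)) = 24.
Step 3. [4*(6*(x^2)) = 24] divide by the outer 4. So div: 6*(x^2) = 6.
Step 4. [6*(x^2) = 6] divide by the outer 6 ⇒ div: x^2 = 1.
Step 5. [x^2 = 1] √ both sides: 1 ≥ 0 gives two branches ⇒ sqrt: x = 1 or -1.

Answer: x ∈ {-1, 1}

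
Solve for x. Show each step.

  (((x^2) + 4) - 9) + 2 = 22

Step 1. [(((x^2) + 4) - 9) + 2 = 22] +2 is outermost — subtract 2 both sides, so sub: ((x^2) + 4) - 9 = 20.
Step 2. [((x^2) + 4) - 9 = 20] peel the -9: add 9 from each side ⇒ sub: (x^2) + 4 = 29.
Step 3. [(x^2) + 4 = 29] 4 comes off first (subtract 4), so sub: x^2 = 25.
Step 4. [x^2 = 25] √ both sides: 25 ≥ 0 gives two branches, so sqrt: x = 5 or -5.

Answer: x ∈ {-5, 5}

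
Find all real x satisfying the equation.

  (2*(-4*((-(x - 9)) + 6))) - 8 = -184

Step 1. [(2*(-4*((-(x - 9)) + 6))) - 8 = -184] -8 is outermost — add 8 both sides. So sub: 2*(-4*((-(x - 9)) + 6)) = -176.
Step 2. [2*(-4*((-(x - 9)) + 6)) = -176] divide by the outer 2 ⇒ div: -4*((-(x - 9)) + 6) = -88.
Step 3. [-4*((-(x - 9)) + 6) = -88] -4·(inner) — divide through by -4. So div: (-(x - 9)) + 6 = 22.
Step 4. [(-(x - 9)) + 6 = 22] peel the +6: subtract 6 from each side, so sub: -(x - 9) = 16.
Step 5. [-(x - 9) = 16] leading − — multiply by −1 ⇒ neg: x - 9 = -16.
Step 6. [x - 9 = -16] 9 comes off first (add 9), so sub: x = -7.

Answer: x ∈ {-7}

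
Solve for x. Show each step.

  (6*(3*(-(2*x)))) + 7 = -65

Step 1. [(6*(3*(-(2*x)))) + 7 = -65] the outer +7 inverts by subtracting 7, so sub: 6*(3*(-(2*x))) = -72.
Step 2. [6*(3*(-(2*x))) = -72] 6 out front; divide by 6, so div: 3*(-(2*x)) = -12.
Step 3. [3*(-(2*x)) = -12] divide by the outer 3. So div: -(2*x) = -4.
Step 4. [-(2*x) = -4] LHS negated; negate both sides, so neg: 2*x = 4.
Step 5. [2*x = 4] 2·(inner) — divide through by 2 ⇒ div: x = 2.

Answer: x ∈ {2}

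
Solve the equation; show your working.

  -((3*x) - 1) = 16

Step 1. [-((3*x) - 1) = 16] LHS negated; negate both sides ⇒ neg: (3*x) - 1 = -16.
Step 2. [(3*x) - 1 = -16] -1 is outermost — add 1 both sides. So sub: 3*x = -15.
Step 3. [3*x = -15] divide by the outer 3 ⇒ div: x = -5.

Answer: x ∈ {-5}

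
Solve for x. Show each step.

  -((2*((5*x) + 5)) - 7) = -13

Step 1. [-((2*((5*x) + 5)) - 7) = -13] flip signs both sides. So neg: (2*((5*x) + 5)) - 7 = 13.
Step 2. [(2*((5*x) + 5)) - 7 = 13] peel the -7: add 7 from each side, so sub: 2*((5*x) + 5) = 20.
Step 3. [2*((5*x) + 5) = 20] 2 out front; divide by 2 ⇒ div: (5*x) + 5 = 10.
Step 4. [(5*x) + 5 = 10] 5 divides every term; factor it out. So factor: x + 1 = 2.
Step 5. [x + 1 = 2] subtract 1: x sits inside (… + 1). So sub: x = 1.

Answer: x ∈ {1}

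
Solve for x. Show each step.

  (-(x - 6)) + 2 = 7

Step 1. [(-(x - 6)) + 2 = 7] peel the +2: subtract 2 from each side. So sub: -(x - 6) = 5.
Step 2. [-(x - 6) = 5] LHS negated; negate both sides ⇒ neg: x - 6 = -5.
Step 3. [x - 6 = -5] peel the -6: add 6 from each side. So sub: x = 1.

Answer: x ∈ {1}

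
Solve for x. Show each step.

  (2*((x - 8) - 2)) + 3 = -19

Step 1. [(2*((x - 8) - 2)) + 3 = -19] 3 comes off first (subtract 3) ⇒ sub: 2*((x - 8) - 2) = -22.
Step 2. [2*((x - 8) - 2) = -22] 2 out front; divide by 2 ⇒ div: (x - 8) - 2 = -11.
Step 3. [(x - 8) - 2 = -11] add 2: x sits inside (… - 2). So sub: x - 8 = -9.
Step 4. [x - 8 = -9] 8 comes off first (add 8), so sub: x = -1.

Answer: x ∈ {-1}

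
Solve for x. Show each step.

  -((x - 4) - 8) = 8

Step 1. [-((x - 4) - 8) = 8] flip signs both sides. So neg: (x - 4) - 8 = -8.
Step 2. [(x - 4) - 8 = -8] the outer -8 inverts by adding 8, so sub: x - 4 = 0.
Step 3. [x - 4 = 0] add 4: x sits inside (… - 4) ⇒ sub: x = 4.

Answer: x ∈ {4}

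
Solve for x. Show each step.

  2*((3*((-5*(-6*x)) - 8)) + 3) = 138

Step 1. [2*((3*((-5*(-6*x)) - 8)) + 3) = 138] leading coefficient 2: divide by 2. So div: (3*((-5*(-6*x)) - 8)) + 3 = 69.
Step 2. [(3*((-5*(-6*x)) - 8)) + 3 = 69] +3 is outermost — subtract 3 both sides, so sub: 3*((-5*(-6*x)) - 8) = 66.
Step 3. [3*((-5*(-6*x)) - 8) = 66] leading coefficient 3: divide by 3. So div: (-5*(-6*x)) - 8 = 22.
Step 4. [(-5*(-6*x)) - 8 = 22] add 8: x sits inside (… - 8), so sub: -5*(-6*x) = 30.
Step 5. [-5*(-6*x) = 30] LHS = -5·(…); ÷-5 both sides ⇒ div: -6*x = -6.
Step 6. [-6*x = -6] leading coefficient -6: divide by -6. So div: x = 1.

Answer: x ∈ {1}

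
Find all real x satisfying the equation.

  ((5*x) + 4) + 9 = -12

Step 1. [((5*x) + 4) + 9 = -12] +9 is outermost — subtract 9 both sides, so sub: (5*x) + 4 = -21.
Step 2. [(5*x) + 4 = -21] 4 comes off first (subtract 4), so sub: 5*x = -25.
Step 3. [5*x = -25] divide by the outer 5 ⇒ div: x = -5.

Answer: x ∈ {-5}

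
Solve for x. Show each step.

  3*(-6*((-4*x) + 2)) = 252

Step 1. [3*(-6*((-4*x) + 2)) = 252] LHS = 3·(…); ÷3 both sides, so div: -6*((-4*x) + 2) = 84.
Step 2. [-6*((-4*x) + 2) = 84] leading coefficient -6: divide by -6 ⇒ div: (-4*x) + 2 = -14.
Step 3. [(-4*x) + 2 = -14] peel the +2: subtract 2 from each side ⇒ sub: -4*x = -16.
Step 4. [-4*x = -16] -4·(inner) — divide through by -4. So div: x = 4.

Answer: x ∈ {4}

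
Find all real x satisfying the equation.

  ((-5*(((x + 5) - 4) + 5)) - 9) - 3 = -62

Step 1. [((-5*(((x + 5) - 4) + 5)) - 9) - 3 = -62] the outer -3 inverts by adding 3 ⇒ sub: (-5*(((x + 5) - 4) + 5)) - 9 = -59.
Step 2. [(-5*(((x + 5) - 4) + 5)) - 9 = -59] 9 comes off first (add 9) ⇒ sub: -5*(((x + 5) - 4) + 5) = -50.
Step 3. [-5*(((x + 5) - 4) + 5) = -50] divide by the outer -5. So div: ((x + 5) - 4) + 5 = 10.
Step 4. [((x + 5) - 4) + 5 = 10] +5 is outermost — subtract 5 both sides. So sub: (x + 5) - 4 = 5.
Step 5. [(x + 5) - 4 = 5] peel the -4: add 4 from each side. So sub: x + 5 = 9.
Step 6. [x + 5 = 9] peel the +5: subtract 5 from each side ⇒ sub: x = 4.

Answer: x ∈ {4}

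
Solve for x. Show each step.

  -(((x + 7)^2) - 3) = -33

Step 1. [-(((x + 7)^2) - 3) = -33] LHS negated; negate both sides. So neg: ((x + 7)^2) - 3 = 33.
Step 2. [((x + 7)^2) - 3 = 33] add 3: x sits inside (… - 3), so sub: (x + 7)^2 = 36.
Step 3. [(x + 7)^2 = 36] 36 ≥ 0, LHS is (·)² — take ±√. So sqrt: x + 7 = 6 or -6.
Step 4. [x + 7 = 6 or -6] 7 comes off first (subtract 7) ⇒ sub: x = -1 or -13.

Answer: x ∈ {-13, -1}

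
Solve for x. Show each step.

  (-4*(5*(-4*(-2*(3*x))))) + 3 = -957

Step 1. [(-4*(5*(-4*(-2*(3*x))))) + 3 = -957] +3 is outermost — subtract 3 both sides ⇒ sub: -4*(5*(-4*(-2*(3*x)))) = -960.
Step 2. [-4*(5*(-4*(-2*(3*x)))) = -960] LHS = -4·(…); ÷-4 both sides ⇒ div: 5*(-4*(-2*(3*x))) = 240.
Step 3. [5*(-4*(-2*(3*x))) = 240] divide by the outer 5 ⇒ div: -4*(-2*(3*x)) = 48.
Step 4. [-4*(-2*(3*x)) = 48] -4 out front; divide by -4 ⇒ div: -2*(3*x) = -12.
Step 5. [-2*(3*x) = -12] -2·(inner) — divide through by -2, so div: 3*x = 6.
Step 6. [3*x = 6] 3 out front; divide by 3 ⇒ div: x = 2.

Answer: x ∈ {2}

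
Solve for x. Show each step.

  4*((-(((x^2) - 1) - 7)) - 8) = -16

Step 1. [4*((-(((x^2) - 1) - 7)) - 8) = -16] LHS = 4·(…); ÷4 both sides, so div: (-(((x^2) - 1) - 7)) - 8 = -4.
Step 2. [(-(((x^2) - 1) - 7)) - 8 = -4] the outer -8 inverts by adding 8. So sub: -(((x^2) - 1) - 7) = 4.
Step 3. [-(((x^2) - 1) - 7) = 4] leading − — multiply by −1 ⇒ neg: ((x^2) - 1) - 7 = -4.
Step 4. [((x^2) - 1) - 7 = -4] add 7: x sits inside (… - 7). So sub: (x^2) - 1 = 3.
Step 5. [(x^2) - 1 = 3] 1 comes off first (add 1). So sub: x^2 = 4.
Step 6. [x^2 = 4] √ both sides: 4 ≥ 0 gives two branches. So sqrt: x = 2 or -2.

Answer: x ∈ {-2, 2}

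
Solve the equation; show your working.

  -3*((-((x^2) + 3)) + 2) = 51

Step 1. [-3*((-((x^2) + 3)) + 2) = 51] divide by the outer -3 ⇒ div: (-((x^2) + 3)) + 2 = -17.
Step 2. [(-((x^2) + 3)) + 2 = -17] subtract 2: x sits inside (… + 2). So sub: -((x^2) + 3) = -19.
Step 3. [-((x^2) + 3) = -19] flip signs both sides ⇒ neg: (x^2) + 3 = 19.
Step 4. [(x^2) + 3 = 19] 3 comes off first (subtract 3), so sub: x^2 = 16.
Step 5. [x^2 = 16] √ both sides: 16 ≥ 0 gives two branches ⇒ sqrt: x = 4 or -4.

Answer: x ∈ {-4, 4}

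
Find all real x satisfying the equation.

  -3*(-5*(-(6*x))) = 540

Step 1. [-3*(-5*(-(6*x))) = 540] divide by the outer -3, so div: -5*(-(6*x)) = -180.
Step 2. [-5*(-(6*x)) = -180] -5·(inner) — divide through by -5. So div: -(6*x) = 36.
Step 3. [-(6*x) = 36] LHS negated; negate both sides ⇒ neg: 6*x = -36.
Step 4. [6*x = -36] leading coefficient 6: divide by 6 ⇒ div: x = -6.

Answer: x ∈ {-6}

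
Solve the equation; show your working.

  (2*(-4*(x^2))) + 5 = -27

Step 1. [(2*(-4*(x^2))) + 5 = -27] +5 is outermost — subtract 5 both sides ⇒ sub: 2*(-4*(x^2)) = -32.
Step 2. [2*(-4*(x^2)) = -32] 2·(inner) — divide through by 2. So div: -4*(x^2) = -16.
Step 3. [-4*(x^2) = -16] -4 out front; divide by -4 ⇒ div: x^2 = 4.
Step 4. [x^2 = 4] √ both sides: 4 ≥ 0 gives two branches, so sqrt: x = 2 or -2.

Answer: x ∈ {-2, 2}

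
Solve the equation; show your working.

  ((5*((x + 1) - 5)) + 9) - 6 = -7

Step 1. [((5*((x + 1) - 5)) + 9) - 6 = -7] -6 is outermost — add 6 both sides. So sub: (5*((x + 1) - 5)) + 9 = -1.
Step 2. [(5*((x + 1) - 5)) + 9 = -1] subtract 9: x sits inside (… + 9). So sub: 5*((x + 1) - 5) = -10.
Step 3. [5*((x + 1) - 5) = -10] LHS = 5·(…); ÷5 both sides. So div: (x + 1) - 5 = -2.
Step 4. [(x + 1) - 5 = -2] 5 comes off first (add 5) ⇒ sub: x + 1 = 3.
Step 5. [x + 1 = 3] peel the +1: subtract 1 from each side, so sub: x = 2.

Answer: x ∈ {2}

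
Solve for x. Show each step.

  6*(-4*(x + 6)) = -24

Step 1. [6*(-4*(x + 6)) = -24] 6·(inner) — divide through by 6 ⇒ div: -4*(x + 6) = -4.
Step 2. [-4*(x + 6) = -4] LHS = -4·(…); ÷-4 both sides, so div: x + 6 = 1.
Step 3. [x + 6 = 1] subtract 6: x sits inside (… + 6). So sub: x = -5.

Answer: x ∈ {-5}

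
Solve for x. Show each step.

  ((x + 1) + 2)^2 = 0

Step 1. [((x + 1) + 2)^2 = 0] √ both sides: 0 ≥ 0 gives two branches. So sqrt: (x + 1) + 2 = 0.
Step 2. [(x + 1) + 2 = 0] subtract 2: x sits inside (… + 2). So sub: x + 1 = -2.
Step 3. [x + 1 = -2] +1 is outermost — subtract 1 both sides. So sub: x = -3.

Answer: x ∈ {-3}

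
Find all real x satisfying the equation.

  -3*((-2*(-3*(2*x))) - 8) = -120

Step 1. [-3*((-2*(-3*(2*x))) - 8) = -120] -3·(inner) — divide through by -3 ⇒ div: (-2*(-3*(2*x))) - 8 = 40.
Step 2. [(-2*(-3*(2*x))) - 8 = 40] 8 comes off first (add 8). So sub: -2*(-3*(2*x)) = 48.
Step 3. [-2*(-3*(2*x)) = 48] divide by the outer -2, so div: -3*(2*x) = -24.
Step 4. [-3*(2*x) = -24] -3 out front; divide by -3. So div: 2*x = 8.
Step 5. [2*x = 8] LHS = 2·(…); ÷2 both sides. So div: x = 4.

Answer: x ∈ {4}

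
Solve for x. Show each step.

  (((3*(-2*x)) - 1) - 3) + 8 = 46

Step 1. [(((3*(-2*x)) - 1) - 3) + 8 = 46] 8 comes off first (subtract 8). So sub: ((3*(-2*x)) - 1) - 3 = 38.
Step 2. [((3*(-2*x)) - 1) - 3 = 38] peel the -3: add 3 from each side. So sub: (3*(-2*x)) - 1 = 41.
Step 3. [(3*(-2*x)) - 1 = 41] add 1: x sits inside (… - 1) ⇒ sub: 3*(-2*x) = 42.
Step 4. [3*(-2*x) = 42] divide by the outer 3, so div: -2*x = 14.
Step 5. [-2*x = 14] leading coefficient -2: divide by -2 ⇒ div: x = -7.

Answer: x ∈ {-7}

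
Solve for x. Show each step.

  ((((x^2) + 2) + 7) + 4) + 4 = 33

Step 1. [((((x^2) + 2) + 7) + 4) + 4 = 33] 4 comes off first (subtract 4), so sub: (((x^2) + 2) + 7) + 4 = 29.
Step 2. [(((x^2) + 2) + 7) + 4 = 29] the outer +4 inverts by subtracting 4, so sub: ((x^2) + 2) + 7 = 25.
Step 3. [((x^2) + 2) + 7 = 25] peel the +7: subtract 7 from each side. So sub: (x^2) + 2 = 18.
Step 4. [(x^2) + 2 = 18] +2 is outermost — subtract 2 both sides ⇒ sub: x^2 = 16.
Step 5. [x^2 = 16] √ both sides: 16 ≥ 0 gives two branches, so sqrt: x = 4 or -4.

Answer: x ∈ {-4, 4}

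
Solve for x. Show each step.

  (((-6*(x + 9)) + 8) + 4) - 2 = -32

Step 1. [(((-6*(x + 9)) + 8) + 4) - 2 = -32] 2 comes off first (add 2) ⇒ sub: ((-6*(x + 9)) + 8) + 4 = -30.
Step 2. [((-6*(x + 9)) + 8) + 4 = -30] 4 comes off first (subtract 4), so sub: (-6*(x + 9)) + 8 = -34.
Step 3. [(-6*(x + 9)) + 8 = -34] peel the +8: subtract 8 from each side, so sub: -6*(x + 9) = -42.
Step 4. [-6*(x + 9) = -42] -6·(inner) — divide through by -6, so div: x + 9 = 7.
Step 5. [x + 9 = 7] +9 is outermost — subtract 9 both sides, so sub: x = -2.

Answer: x ∈ {-2}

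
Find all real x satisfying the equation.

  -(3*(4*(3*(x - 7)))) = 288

Step 1. [-(3*(4*(3*(x - 7)))) = 288] leading − — multiply by −1 ⇒ neg: 3*(4*(3*(x - 7))) = -288.
Step 2. [3*(4*(3*(x - 7))) = -288] divide by the outer 3 ⇒ div: 4*(3*(x - 7)) = -96.
Step 3. [4*(3*(x - 7)) = -96] leading coefficient 4: divide by 4, so div: 3*(x - 7) = -24.
Step 4. [3*(x - 7) = -24] leading coefficient 3: divide by 3, so div: x - 7 = -8.
Step 5. [x - 7 = -8] the outer -7 inverts by adding 7 ⇒ sub: x = -1.

Answer: x ∈ {-1}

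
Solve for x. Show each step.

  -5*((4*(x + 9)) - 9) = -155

Step 1. [-5*((4*(x + 9)) - 9) = -155] divide by the outer -5, so div: (4*(x + 9)) - 9 = 31.
Step 2. [(4*(x + 9)) - 9 = 31] the outer -9 inverts by adding 9, so sub: 4*(x + 9) = 40.
Step 3. [4*(x + 9) = 40] 4·(inner) — divide through by 4. So div: x + 9 = 10.
Step 4. [x + 9 = 10] the outer +9 inverts by subtracting 9. So sub: x = 1.

Answer: x ∈ {1}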